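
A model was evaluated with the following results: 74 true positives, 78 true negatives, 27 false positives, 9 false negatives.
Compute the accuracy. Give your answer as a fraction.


Accuracy = (TP + TN) / (TP + TN + FP + FN) = (74 + 78) / 188 = 38/47.

38/47


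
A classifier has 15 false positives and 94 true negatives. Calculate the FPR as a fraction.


FPR = FP / (FP + TN) = 15 / 109 = 15/109.

15/109


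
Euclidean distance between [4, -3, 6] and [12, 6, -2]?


d = sqrt(sum of squared differences). (4-12)^2=64, (-3-6)^2=81, (6--2)^2=64. Sum = 209.

sqrt(209)


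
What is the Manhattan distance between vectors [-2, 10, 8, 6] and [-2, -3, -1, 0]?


d = sum of absolute differences: |-2--2|=0 + |10--3|=13 + |8--1|=9 + |6-0|=6 = 28.

28


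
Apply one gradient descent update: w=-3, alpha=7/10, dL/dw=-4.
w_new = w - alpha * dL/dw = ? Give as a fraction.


w_new = -3 - 7/10 * -4 = -3 - -14/5 = -1/5.

-1/5


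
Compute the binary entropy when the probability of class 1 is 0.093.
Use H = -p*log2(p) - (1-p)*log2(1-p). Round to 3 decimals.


H = -0.093*log2(0.093) - 0.907*log2(0.907) = 0.446.

0.446


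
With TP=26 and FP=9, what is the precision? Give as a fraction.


Precision = TP / (TP + FP) = 26 / 35 = 26/35.

26/35


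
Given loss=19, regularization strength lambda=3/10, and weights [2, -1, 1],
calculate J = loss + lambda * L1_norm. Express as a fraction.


L1 norm = sum(|w|) = 4. J = 19 + 3/10 * 4 = 101/5.

101/5


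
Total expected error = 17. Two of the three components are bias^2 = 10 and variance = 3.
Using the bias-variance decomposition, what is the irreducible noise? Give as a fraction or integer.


Total error = bias^2 + variance + irreducible noise. So irreducible noise = 17 - 10 - 3 = 4.

4


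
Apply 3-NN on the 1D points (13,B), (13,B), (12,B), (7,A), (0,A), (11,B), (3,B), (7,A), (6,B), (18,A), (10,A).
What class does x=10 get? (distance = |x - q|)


Distances: |13-10|=3, |13-10|=3, |12-10|=2, |7-10|=3, |0-10|=10, |11-10|=1, |3-10|=7, |7-10|=3, |6-10|=4, |18-10|=8, |10-10|=0. 3 nearest: (10,A), (11,B), (12,B). Counts: {'A': 1, 'B': 2}. Majority class: B.

B


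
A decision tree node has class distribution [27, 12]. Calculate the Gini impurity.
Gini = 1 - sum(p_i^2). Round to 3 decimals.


Total = 39. Proportions: 27/39, 12/39. sum(p_i^2) = 0.5740. Gini = 1 - 0.5740 = 0.4260, which rounds to 0.426.

0.426


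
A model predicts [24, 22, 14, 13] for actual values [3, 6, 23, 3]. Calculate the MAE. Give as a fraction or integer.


MAE = (1/4) * (|3-24|=21 + |6-22|=16 + |23-14|=9 + |3-13|=10). Sum = 56. MAE = 14.

14


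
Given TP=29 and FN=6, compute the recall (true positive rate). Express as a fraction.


Recall = TP / (TP + FN) = 29 / 35 = 29/35.

29/35


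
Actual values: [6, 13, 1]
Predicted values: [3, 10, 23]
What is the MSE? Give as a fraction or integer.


MSE = (1/3) * ((6-3)^2=9 + (13-10)^2=9 + (1-23)^2=484). Sum = 502. MSE = 502/3.

502/3


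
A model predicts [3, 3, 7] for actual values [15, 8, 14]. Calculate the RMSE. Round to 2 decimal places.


MSE = 72.6667. RMSE = sqrt(72.6667) = 8.52.

8.52


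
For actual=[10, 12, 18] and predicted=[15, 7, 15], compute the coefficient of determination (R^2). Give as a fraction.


Mean(y) = 40/3. SS_res = 59. SS_tot = 104/3. R^2 = 1 - 59/(104/3) = -73/104.

-73/104


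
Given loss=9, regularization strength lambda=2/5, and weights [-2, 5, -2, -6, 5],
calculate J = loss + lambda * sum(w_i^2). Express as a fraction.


L2 sq norm = sum(w^2) = 94. J = 9 + 2/5 * 94 = 233/5.

233/5


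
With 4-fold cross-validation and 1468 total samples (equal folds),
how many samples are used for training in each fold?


Each validation fold has 1468/4 = 367 samples. Training set = 1468 - 367 = 1101.

1101


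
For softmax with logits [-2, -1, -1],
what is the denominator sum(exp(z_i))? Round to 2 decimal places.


Denom = e^-2=0.1353 + e^-1=0.3679 + e^-1=0.3679. Sum = 0.8711, which rounds to 0.87.

0.87


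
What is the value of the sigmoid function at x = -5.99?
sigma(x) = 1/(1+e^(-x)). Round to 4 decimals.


sigma(-5.99) = 1/(1+e^(5.99)) = 1/(1+399.414610) = 1/400.414610 = 0.0025.

0.0025


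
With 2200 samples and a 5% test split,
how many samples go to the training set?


Test set = 2200 * 5% = 110. Training set = 2200 - 110 = 2090.

2090


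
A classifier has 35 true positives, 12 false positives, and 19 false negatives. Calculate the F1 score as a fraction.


Precision = 35/47 = 35/47. Recall = 35/54 = 35/54. F1 = 2*P*R/(P+R) = 70/101.

70/101


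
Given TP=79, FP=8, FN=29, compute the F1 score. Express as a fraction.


Precision = 79/87 = 79/87. Recall = 79/108 = 79/108. F1 = 2*P*R/(P+R) = 158/195.

158/195


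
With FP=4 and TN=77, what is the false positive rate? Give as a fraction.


FPR = FP / (FP + TN) = 4 / 81 = 4/81.

4/81


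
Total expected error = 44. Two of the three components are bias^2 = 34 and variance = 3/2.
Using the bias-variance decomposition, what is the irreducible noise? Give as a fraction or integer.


Total error = bias^2 + variance + irreducible noise. So irreducible noise = 44 - 34 - 3/2 = 17/2.

17/2


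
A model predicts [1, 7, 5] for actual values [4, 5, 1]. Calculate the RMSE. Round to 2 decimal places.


MSE = 9.6667. RMSE = sqrt(9.6667) = 3.11.

3.11


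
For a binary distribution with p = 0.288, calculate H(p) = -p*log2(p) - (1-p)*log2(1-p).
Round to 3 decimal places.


H = -0.288*log2(0.288) - 0.712*log2(0.712) = 0.866.

0.866


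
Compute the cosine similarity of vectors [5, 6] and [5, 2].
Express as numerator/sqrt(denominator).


dot = 37. |a|^2 = 61, |b|^2 = 29. cos = 37/sqrt(1769).

37/sqrt(1769)


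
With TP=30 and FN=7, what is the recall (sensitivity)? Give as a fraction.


Recall = TP / (TP + FN) = 30 / 37 = 30/37.

30/37


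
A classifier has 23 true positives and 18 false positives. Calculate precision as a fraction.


Precision = TP / (TP + FP) = 23 / 41 = 23/41.

23/41


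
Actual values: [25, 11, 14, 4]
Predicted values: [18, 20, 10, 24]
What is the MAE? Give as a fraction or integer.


MAE = (1/4) * (|25-18|=7 + |11-20|=9 + |14-10|=4 + |4-24|=20). Sum = 40. MAE = 10.

10


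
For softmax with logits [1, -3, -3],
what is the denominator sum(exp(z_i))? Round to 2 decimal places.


Denom = e^1=2.7183 + e^-3=0.0498 + e^-3=0.0498. Sum = 2.8179, which rounds to 2.82.

2.82


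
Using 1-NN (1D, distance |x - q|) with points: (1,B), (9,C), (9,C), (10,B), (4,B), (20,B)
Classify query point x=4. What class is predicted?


Distances: |1-4|=3, |9-4|=5, |9-4|=5, |10-4|=6, |4-4|=0, |20-4|=16. 1 nearest: (4,B). Counts: {'B': 1}. Majority class: B.

B


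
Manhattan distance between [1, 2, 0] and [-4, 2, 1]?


d = sum of absolute differences: |1--4|=5 + |2-2|=0 + |0-1|=1 = 6.

6


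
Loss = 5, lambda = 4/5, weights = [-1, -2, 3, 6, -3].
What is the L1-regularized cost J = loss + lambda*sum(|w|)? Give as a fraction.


L1 norm = sum(|w|) = 15. J = 5 + 4/5 * 15 = 17.

17


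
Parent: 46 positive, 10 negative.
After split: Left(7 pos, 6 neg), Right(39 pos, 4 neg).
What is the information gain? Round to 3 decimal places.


H(parent) = 0.6769. H(left) = 0.9957, H(right) = 0.4465. Weighted = (13/56)*0.9957 + (43/56)*0.4465 = 0.5740. IG = 0.6769 - 0.5740 = 0.1029, which rounds to 0.103.

0.103


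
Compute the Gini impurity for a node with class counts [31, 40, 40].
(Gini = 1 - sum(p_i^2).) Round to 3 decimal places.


Total = 111. Proportions: 31/111, 40/111, 40/111. sum(p_i^2) = 0.3377. Gini = 1 - 0.3377 = 0.6623, which rounds to 0.662.

0.662


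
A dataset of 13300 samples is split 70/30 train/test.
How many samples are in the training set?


Test set = 13300 * 30% = 3990. Training set = 13300 - 3990 = 9310.

9310


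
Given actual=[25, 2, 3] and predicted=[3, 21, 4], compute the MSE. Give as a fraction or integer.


MSE = (1/3) * ((25-3)^2=484 + (2-21)^2=361 + (3-4)^2=1). Sum = 846. MSE = 282.

282


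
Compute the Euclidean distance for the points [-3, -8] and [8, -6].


d = sqrt(sum of squared differences). (-3-8)^2=121, (-8--6)^2=4. Sum = 125.

sqrt(125)


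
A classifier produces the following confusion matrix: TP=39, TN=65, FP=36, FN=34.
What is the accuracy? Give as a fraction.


Accuracy = (TP + TN) / (TP + TN + FP + FN) = (39 + 65) / 174 = 52/87.

52/87


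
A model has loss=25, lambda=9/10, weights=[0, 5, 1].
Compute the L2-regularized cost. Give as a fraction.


L2 sq norm = sum(w^2) = 26. J = 25 + 9/10 * 26 = 242/5.

242/5


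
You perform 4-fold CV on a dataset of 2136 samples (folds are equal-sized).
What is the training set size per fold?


Each validation fold has 2136/4 = 534 samples. Training set = 2136 - 534 = 1602.

1602


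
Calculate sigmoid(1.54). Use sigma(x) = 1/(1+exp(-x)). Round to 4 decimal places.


sigma(1.54) = 1/(1+e^(-1.54)) = 1/(1+0.214381) = 1/1.214381 = 0.8235.

0.8235


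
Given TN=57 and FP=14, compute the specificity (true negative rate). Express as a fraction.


Specificity = TN / (TN + FP) = 57 / 71 = 57/71.

57/71


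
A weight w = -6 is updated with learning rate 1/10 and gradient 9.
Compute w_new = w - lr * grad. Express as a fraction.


w_new = -6 - 1/10 * 9 = -6 - 9/10 = -69/10.

-69/10


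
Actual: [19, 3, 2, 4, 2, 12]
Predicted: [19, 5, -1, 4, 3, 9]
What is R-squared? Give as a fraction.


Mean(y) = 7. SS_res = 23. SS_tot = 244. R^2 = 1 - 23/(244) = 221/244.

221/244


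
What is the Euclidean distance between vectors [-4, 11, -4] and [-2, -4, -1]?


d = sqrt(sum of squared differences). (-4--2)^2=4, (11--4)^2=225, (-4--1)^2=9. Sum = 238.

sqrt(238)


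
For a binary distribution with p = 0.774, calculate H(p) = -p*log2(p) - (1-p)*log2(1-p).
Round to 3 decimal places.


H = -0.774*log2(0.774) - 0.226*log2(0.226) = 0.771.

0.771


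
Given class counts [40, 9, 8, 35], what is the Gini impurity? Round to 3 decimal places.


Total = 92. Proportions: 40/92, 9/92, 8/92, 35/92. sum(p_i^2) = 0.3509. Gini = 1 - 0.3509 = 0.6491, which rounds to 0.649.

0.649


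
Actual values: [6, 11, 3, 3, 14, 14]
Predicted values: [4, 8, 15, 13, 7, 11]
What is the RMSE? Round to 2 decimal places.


MSE = 52.5000. RMSE = sqrt(52.5000) = 7.25.

7.25


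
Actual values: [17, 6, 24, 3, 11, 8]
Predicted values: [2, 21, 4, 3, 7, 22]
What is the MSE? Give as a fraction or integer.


MSE = (1/6) * ((17-2)^2=225 + (6-21)^2=225 + (24-4)^2=400 + (3-3)^2=0 + (11-7)^2=16 + (8-22)^2=196). Sum = 1062. MSE = 177.

177


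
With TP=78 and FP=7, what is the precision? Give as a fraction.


Precision = TP / (TP + FP) = 78 / 85 = 78/85.

78/85


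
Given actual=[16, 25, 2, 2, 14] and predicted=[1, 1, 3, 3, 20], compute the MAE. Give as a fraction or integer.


MAE = (1/5) * (|16-1|=15 + |25-1|=24 + |2-3|=1 + |2-3|=1 + |14-20|=6). Sum = 47. MAE = 47/5.

47/5


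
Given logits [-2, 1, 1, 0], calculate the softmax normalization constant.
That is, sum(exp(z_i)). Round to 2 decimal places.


Denom = e^-2=0.1353 + e^1=2.7183 + e^1=2.7183 + e^0=1.0000. Sum = 6.5719, which rounds to 6.57.

6.57


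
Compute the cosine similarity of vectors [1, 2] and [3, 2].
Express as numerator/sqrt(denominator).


dot = 7. |a|^2 = 5, |b|^2 = 13. cos = 7/sqrt(65).

7/sqrt(65)


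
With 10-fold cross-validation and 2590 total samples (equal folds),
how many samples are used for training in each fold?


Each validation fold has 2590/10 = 259 samples. Training set = 2590 - 259 = 2331.

2331


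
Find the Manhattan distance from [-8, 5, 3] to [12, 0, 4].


d = sum of absolute differences: |-8-12|=20 + |5-0|=5 + |3-4|=1 = 26.

26


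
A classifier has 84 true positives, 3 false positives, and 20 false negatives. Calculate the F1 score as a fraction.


Precision = 84/87 = 28/29. Recall = 84/104 = 21/26. F1 = 2*P*R/(P+R) = 168/191.

168/191


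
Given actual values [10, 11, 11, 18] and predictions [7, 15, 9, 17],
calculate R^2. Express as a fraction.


Mean(y) = 25/2. SS_res = 30. SS_tot = 41. R^2 = 1 - 30/(41) = 11/41.

11/41


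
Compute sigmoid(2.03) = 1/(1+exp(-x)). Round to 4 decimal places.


sigma(2.03) = 1/(1+e^(-2.03)) = 1/(1+0.131336) = 1/1.131336 = 0.8839.

0.8839


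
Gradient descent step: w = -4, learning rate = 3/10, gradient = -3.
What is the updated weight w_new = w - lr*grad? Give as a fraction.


w_new = -4 - 3/10 * -3 = -4 - -9/10 = -31/10.

-31/10


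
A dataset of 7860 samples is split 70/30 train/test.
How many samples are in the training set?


Test set = 7860 * 30% = 2358. Training set = 7860 - 2358 = 5502.

5502


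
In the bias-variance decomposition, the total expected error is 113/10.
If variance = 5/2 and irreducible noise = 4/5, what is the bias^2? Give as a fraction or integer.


Total error = bias^2 + variance + irreducible noise. So bias^2 = 113/10 - 5/2 - 4/5 = 8.

8


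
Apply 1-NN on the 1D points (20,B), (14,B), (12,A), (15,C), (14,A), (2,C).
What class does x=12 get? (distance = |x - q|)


Distances: |20-12|=8, |14-12|=2, |12-12|=0, |15-12|=3, |14-12|=2, |2-12|=10. 1 nearest: (12,A). Counts: {'A': 1}. Majority class: A.

A


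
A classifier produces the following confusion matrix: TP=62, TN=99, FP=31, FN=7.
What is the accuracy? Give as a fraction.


Accuracy = (TP + TN) / (TP + TN + FP + FN) = (62 + 99) / 199 = 161/199.

161/199


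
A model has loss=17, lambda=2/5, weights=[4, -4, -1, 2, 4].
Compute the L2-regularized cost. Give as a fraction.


L2 sq norm = sum(w^2) = 53. J = 17 + 2/5 * 53 = 191/5.

191/5


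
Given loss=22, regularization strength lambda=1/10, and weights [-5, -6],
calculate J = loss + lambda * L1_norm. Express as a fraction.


L1 norm = sum(|w|) = 11. J = 22 + 1/10 * 11 = 231/10.

231/10


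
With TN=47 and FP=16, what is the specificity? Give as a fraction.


Specificity = TN / (TN + FP) = 47 / 63 = 47/63.

47/63


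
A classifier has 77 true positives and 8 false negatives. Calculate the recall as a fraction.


Recall = TP / (TP + FN) = 77 / 85 = 77/85.

77/85


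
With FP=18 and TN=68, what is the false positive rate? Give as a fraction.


FPR = FP / (FP + TN) = 18 / 86 = 9/43.

9/43


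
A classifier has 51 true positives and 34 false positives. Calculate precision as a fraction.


Precision = TP / (TP + FP) = 51 / 85 = 3/5.

3/5


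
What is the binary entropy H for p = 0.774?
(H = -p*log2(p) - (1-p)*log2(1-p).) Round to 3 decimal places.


H = -0.774*log2(0.774) - 0.226*log2(0.226) = 0.771.

0.771


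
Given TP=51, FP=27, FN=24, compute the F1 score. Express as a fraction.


Precision = 51/78 = 17/26. Recall = 51/75 = 17/25. F1 = 2*P*R/(P+R) = 2/3.

2/3


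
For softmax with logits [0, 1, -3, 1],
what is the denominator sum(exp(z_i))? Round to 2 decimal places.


Denom = e^0=1.0000 + e^1=2.7183 + e^-3=0.0498 + e^1=2.7183. Sum = 6.4864, which rounds to 6.49.

6.49


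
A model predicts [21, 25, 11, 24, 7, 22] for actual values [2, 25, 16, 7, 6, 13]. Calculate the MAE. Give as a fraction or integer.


MAE = (1/6) * (|2-21|=19 + |25-25|=0 + |16-11|=5 + |7-24|=17 + |6-7|=1 + |13-22|=9). Sum = 51. MAE = 17/2.

17/2


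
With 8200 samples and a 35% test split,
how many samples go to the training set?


Test set = 8200 * 35% = 2870. Training set = 8200 - 2870 = 5330.

5330


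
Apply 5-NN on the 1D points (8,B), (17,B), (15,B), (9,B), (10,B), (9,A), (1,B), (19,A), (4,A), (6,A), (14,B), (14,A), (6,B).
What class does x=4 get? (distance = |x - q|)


Distances: |8-4|=4, |17-4|=13, |15-4|=11, |9-4|=5, |10-4|=6, |9-4|=5, |1-4|=3, |19-4|=15, |4-4|=0, |6-4|=2, |14-4|=10, |14-4|=10, |6-4|=2. 5 nearest: (4,A), (6,A), (6,B), (1,B), (8,B). Counts: {'A': 2, 'B': 3}. Majority class: B.

B


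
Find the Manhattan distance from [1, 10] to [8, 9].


d = sum of absolute differences: |1-8|=7 + |10-9|=1 = 8.

8


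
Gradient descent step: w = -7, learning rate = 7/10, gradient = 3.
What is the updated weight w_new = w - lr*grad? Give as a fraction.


w_new = -7 - 7/10 * 3 = -7 - 21/10 = -91/10.

-91/10


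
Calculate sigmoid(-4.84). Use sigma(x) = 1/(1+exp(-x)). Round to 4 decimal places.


sigma(-4.84) = 1/(1+e^(4.84)) = 1/(1+126.469352) = 1/127.469352 = 0.0078.

0.0078


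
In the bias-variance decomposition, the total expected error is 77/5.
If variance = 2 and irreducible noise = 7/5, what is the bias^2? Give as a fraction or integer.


Total error = bias^2 + variance + irreducible noise. So bias^2 = 77/5 - 2 - 7/5 = 12.

12


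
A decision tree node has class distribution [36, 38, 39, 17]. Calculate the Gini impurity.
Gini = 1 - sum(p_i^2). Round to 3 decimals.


Total = 130. Proportions: 36/130, 38/130, 39/130, 17/130. sum(p_i^2) = 0.2692. Gini = 1 - 0.2692 = 0.7308, which rounds to 0.731.

0.731


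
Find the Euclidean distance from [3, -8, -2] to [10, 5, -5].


d = sqrt(sum of squared differences). (3-10)^2=49, (-8-5)^2=169, (-2--5)^2=9. Sum = 227.

sqrt(227)


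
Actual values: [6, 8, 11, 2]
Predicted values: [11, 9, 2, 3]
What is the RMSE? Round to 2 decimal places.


MSE = 27.0000. RMSE = sqrt(27.0000) = 5.20.

5.20


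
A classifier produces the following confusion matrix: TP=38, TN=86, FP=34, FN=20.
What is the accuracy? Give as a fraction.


Accuracy = (TP + TN) / (TP + TN + FP + FN) = (38 + 86) / 178 = 62/89.

62/89


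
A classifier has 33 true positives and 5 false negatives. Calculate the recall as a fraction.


Recall = TP / (TP + FN) = 33 / 38 = 33/38.

33/38


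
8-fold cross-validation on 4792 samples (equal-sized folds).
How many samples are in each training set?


Each validation fold has 4792/8 = 599 samples. Training set = 4792 - 599 = 4193.

4193


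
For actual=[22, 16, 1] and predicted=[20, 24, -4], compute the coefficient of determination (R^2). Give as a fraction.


Mean(y) = 13. SS_res = 93. SS_tot = 234. R^2 = 1 - 93/(234) = 47/78.

47/78


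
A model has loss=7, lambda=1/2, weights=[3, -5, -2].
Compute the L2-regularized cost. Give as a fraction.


L2 sq norm = sum(w^2) = 38. J = 7 + 1/2 * 38 = 26.

26


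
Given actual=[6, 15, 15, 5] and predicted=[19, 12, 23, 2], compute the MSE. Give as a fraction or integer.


MSE = (1/4) * ((6-19)^2=169 + (15-12)^2=9 + (15-23)^2=64 + (5-2)^2=9). Sum = 251. MSE = 251/4.

251/4


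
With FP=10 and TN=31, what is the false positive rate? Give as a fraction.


FPR = FP / (FP + TN) = 10 / 41 = 10/41.

10/41


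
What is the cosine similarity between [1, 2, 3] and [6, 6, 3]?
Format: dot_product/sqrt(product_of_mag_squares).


dot = 27. |a|^2 = 14, |b|^2 = 81. cos = 27/sqrt(1134).

27/sqrt(1134)


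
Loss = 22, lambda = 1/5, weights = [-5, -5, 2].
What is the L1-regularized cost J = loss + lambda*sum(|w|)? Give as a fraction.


L1 norm = sum(|w|) = 12. J = 22 + 1/5 * 12 = 122/5.

122/5


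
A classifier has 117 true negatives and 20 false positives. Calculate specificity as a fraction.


Specificity = TN / (TN + FP) = 117 / 137 = 117/137.

117/137


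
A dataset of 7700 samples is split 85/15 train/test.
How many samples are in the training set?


Test set = 7700 * 15% = 1155. Training set = 7700 - 1155 = 6545.

6545


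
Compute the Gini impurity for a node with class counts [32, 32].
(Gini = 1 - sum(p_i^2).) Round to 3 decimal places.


Total = 64. Proportions: 32/64, 32/64. sum(p_i^2) = 0.5000. Gini = 1 - 0.5000 = 0.5000, which rounds to 0.500.

0.500


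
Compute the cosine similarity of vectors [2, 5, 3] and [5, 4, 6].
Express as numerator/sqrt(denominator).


dot = 48. |a|^2 = 38, |b|^2 = 77. cos = 48/sqrt(2926).

48/sqrt(2926)


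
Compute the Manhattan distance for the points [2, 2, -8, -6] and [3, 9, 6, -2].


d = sum of absolute differences: |2-3|=1 + |2-9|=7 + |-8-6|=14 + |-6--2|=4 = 26.

26


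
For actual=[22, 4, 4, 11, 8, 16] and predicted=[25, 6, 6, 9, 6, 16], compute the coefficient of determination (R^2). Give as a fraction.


Mean(y) = 65/6. SS_res = 25. SS_tot = 1517/6. R^2 = 1 - 25/(1517/6) = 1367/1517.

1367/1517


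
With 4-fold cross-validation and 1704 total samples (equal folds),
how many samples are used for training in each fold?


Each validation fold has 1704/4 = 426 samples. Training set = 1704 - 426 = 1278.

1278


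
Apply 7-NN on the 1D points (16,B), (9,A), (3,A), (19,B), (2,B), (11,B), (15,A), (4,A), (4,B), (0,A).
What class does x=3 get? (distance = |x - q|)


Distances: |16-3|=13, |9-3|=6, |3-3|=0, |19-3|=16, |2-3|=1, |11-3|=8, |15-3|=12, |4-3|=1, |4-3|=1, |0-3|=3. 7 nearest: (3,A), (4,A), (2,B), (4,B), (0,A), (9,A), (11,B). Counts: {'A': 4, 'B': 3}. Majority class: A.

A


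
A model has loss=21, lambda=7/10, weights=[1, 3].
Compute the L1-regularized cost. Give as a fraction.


L1 norm = sum(|w|) = 4. J = 21 + 7/10 * 4 = 119/5.

119/5


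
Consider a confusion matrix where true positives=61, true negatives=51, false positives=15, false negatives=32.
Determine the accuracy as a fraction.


Accuracy = (TP + TN) / (TP + TN + FP + FN) = (61 + 51) / 159 = 112/159.

112/159


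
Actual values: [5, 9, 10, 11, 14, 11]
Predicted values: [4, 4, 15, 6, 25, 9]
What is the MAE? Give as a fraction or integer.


MAE = (1/6) * (|5-4|=1 + |9-4|=5 + |10-15|=5 + |11-6|=5 + |14-25|=11 + |11-9|=2). Sum = 29. MAE = 29/6.

29/6


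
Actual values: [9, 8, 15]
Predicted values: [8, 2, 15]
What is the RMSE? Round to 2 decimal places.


MSE = 12.3333. RMSE = sqrt(12.3333) = 3.51.

3.51


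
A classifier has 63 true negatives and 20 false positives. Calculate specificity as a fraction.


Specificity = TN / (TN + FP) = 63 / 83 = 63/83.

63/83


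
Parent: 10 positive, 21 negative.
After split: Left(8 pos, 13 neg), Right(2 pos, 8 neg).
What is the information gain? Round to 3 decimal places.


H(parent) = 0.9072. H(left) = 0.9587, H(right) = 0.7219. Weighted = (21/31)*0.9587 + (10/31)*0.7219 = 0.8823. IG = 0.9072 - 0.8823 = 0.0249, which rounds to 0.025.

0.025


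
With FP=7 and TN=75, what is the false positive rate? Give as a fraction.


FPR = FP / (FP + TN) = 7 / 82 = 7/82.

7/82


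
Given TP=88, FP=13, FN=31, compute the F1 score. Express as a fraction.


Precision = 88/101 = 88/101. Recall = 88/119 = 88/119. F1 = 2*P*R/(P+R) = 4/5.

4/5


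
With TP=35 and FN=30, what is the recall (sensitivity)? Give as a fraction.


Recall = TP / (TP + FN) = 35 / 65 = 7/13.

7/13


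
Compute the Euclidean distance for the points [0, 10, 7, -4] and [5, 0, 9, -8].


d = sqrt(sum of squared differences). (0-5)^2=25, (10-0)^2=100, (7-9)^2=4, (-4--8)^2=16. Sum = 145.

sqrt(145)


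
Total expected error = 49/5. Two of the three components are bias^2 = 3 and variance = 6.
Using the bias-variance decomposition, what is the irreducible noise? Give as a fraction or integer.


Total error = bias^2 + variance + irreducible noise. So irreducible noise = 49/5 - 3 - 6 = 4/5.

4/5


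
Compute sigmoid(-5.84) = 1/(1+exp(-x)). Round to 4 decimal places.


sigma(-5.84) = 1/(1+e^(5.84)) = 1/(1+343.779341) = 1/344.779341 = 0.0029.

0.0029


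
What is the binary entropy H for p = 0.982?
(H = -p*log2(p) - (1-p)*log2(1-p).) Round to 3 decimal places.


H = -0.982*log2(0.982) - 0.018*log2(0.018) = 0.130.

0.130


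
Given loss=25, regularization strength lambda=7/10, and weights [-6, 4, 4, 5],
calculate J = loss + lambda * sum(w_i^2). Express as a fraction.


L2 sq norm = sum(w^2) = 93. J = 25 + 7/10 * 93 = 901/10.

901/10


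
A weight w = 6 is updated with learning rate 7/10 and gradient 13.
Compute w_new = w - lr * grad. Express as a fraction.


w_new = 6 - 7/10 * 13 = 6 - 91/10 = -31/10.

-31/10


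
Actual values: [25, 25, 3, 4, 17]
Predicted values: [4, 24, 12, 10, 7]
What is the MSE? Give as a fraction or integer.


MSE = (1/5) * ((25-4)^2=441 + (25-24)^2=1 + (3-12)^2=81 + (4-10)^2=36 + (17-7)^2=100). Sum = 659. MSE = 659/5.

659/5


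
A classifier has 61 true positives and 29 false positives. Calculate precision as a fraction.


Precision = TP / (TP + FP) = 61 / 90 = 61/90.

61/90


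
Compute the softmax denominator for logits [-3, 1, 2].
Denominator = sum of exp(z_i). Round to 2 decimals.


Denom = e^-3=0.0498 + e^1=2.7183 + e^2=7.3891. Sum = 10.1572, which rounds to 10.16.

10.16


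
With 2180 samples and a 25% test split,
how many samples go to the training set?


Test set = 2180 * 25% = 545. Training set = 2180 - 545 = 1635.

1635


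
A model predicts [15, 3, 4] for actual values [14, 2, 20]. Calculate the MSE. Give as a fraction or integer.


MSE = (1/3) * ((14-15)^2=1 + (2-3)^2=1 + (20-4)^2=256). Sum = 258. MSE = 86.

86


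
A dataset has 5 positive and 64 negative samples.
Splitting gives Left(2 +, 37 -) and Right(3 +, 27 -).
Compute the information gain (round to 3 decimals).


H(parent) = 0.3751. H(left) = 0.2918, H(right) = 0.4690. Weighted = (39/69)*0.2918 + (30/69)*0.4690 = 0.3688. IG = 0.3751 - 0.3688 = 0.0063, which rounds to 0.006.

0.006


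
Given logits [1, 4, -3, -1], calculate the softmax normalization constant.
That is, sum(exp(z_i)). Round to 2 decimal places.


Denom = e^1=2.7183 + e^4=54.5982 + e^-3=0.0498 + e^-1=0.3679. Sum = 57.7342, which rounds to 57.73.

57.73


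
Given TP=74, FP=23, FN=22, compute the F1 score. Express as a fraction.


Precision = 74/97 = 74/97. Recall = 74/96 = 37/48. F1 = 2*P*R/(P+R) = 148/193.

148/193


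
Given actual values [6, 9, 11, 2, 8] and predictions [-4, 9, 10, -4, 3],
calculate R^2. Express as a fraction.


Mean(y) = 36/5. SS_res = 162. SS_tot = 234/5. R^2 = 1 - 162/(234/5) = -32/13.

-32/13


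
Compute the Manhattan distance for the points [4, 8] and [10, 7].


d = sum of absolute differences: |4-10|=6 + |8-7|=1 = 7.

7


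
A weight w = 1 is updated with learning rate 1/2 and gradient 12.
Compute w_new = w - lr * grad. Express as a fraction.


w_new = 1 - 1/2 * 12 = 1 - 6 = -5.

-5


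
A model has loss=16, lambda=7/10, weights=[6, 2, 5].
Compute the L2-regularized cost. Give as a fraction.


L2 sq norm = sum(w^2) = 65. J = 16 + 7/10 * 65 = 123/2.

123/2


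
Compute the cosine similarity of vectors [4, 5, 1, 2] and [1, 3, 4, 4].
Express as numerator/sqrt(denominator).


dot = 31. |a|^2 = 46, |b|^2 = 42. cos = 31/sqrt(1932).

31/sqrt(1932)


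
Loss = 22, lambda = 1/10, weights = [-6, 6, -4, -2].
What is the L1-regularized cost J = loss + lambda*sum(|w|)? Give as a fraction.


L1 norm = sum(|w|) = 18. J = 22 + 1/10 * 18 = 119/5.

119/5


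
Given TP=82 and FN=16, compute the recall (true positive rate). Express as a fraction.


Recall = TP / (TP + FN) = 82 / 98 = 41/49.

41/49


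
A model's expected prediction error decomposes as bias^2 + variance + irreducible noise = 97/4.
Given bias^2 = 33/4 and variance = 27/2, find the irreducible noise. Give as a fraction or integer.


Total error = bias^2 + variance + irreducible noise. So irreducible noise = 97/4 - 33/4 - 27/2 = 5/2.

5/2


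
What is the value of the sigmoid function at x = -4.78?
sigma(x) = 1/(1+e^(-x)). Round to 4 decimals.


sigma(-4.78) = 1/(1+e^(4.78)) = 1/(1+119.104350) = 1/120.104350 = 0.0083.

0.0083


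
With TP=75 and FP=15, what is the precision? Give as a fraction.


Precision = TP / (TP + FP) = 75 / 90 = 5/6.

5/6


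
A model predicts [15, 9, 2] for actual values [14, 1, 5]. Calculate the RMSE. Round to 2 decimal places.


MSE = 24.6667. RMSE = sqrt(24.6667) = 4.97.

4.97


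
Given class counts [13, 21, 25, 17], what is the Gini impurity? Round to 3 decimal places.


Total = 76. Proportions: 13/76, 21/76, 25/76, 17/76. sum(p_i^2) = 0.2639. Gini = 1 - 0.2639 = 0.7361, which rounds to 0.736.

0.736


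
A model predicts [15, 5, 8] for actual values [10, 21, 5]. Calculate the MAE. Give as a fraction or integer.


MAE = (1/3) * (|10-15|=5 + |21-5|=16 + |5-8|=3). Sum = 24. MAE = 8.

8


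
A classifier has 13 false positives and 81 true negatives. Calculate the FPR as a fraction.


FPR = FP / (FP + TN) = 13 / 94 = 13/94.

13/94


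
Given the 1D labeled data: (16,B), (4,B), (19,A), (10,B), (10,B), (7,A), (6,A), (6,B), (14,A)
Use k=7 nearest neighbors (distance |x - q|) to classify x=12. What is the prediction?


Distances: |16-12|=4, |4-12|=8, |19-12|=7, |10-12|=2, |10-12|=2, |7-12|=5, |6-12|=6, |6-12|=6, |14-12|=2. 7 nearest: (14,A), (10,B), (10,B), (16,B), (7,A), (6,A), (6,B). Counts: {'A': 3, 'B': 4}. Majority class: B.

B


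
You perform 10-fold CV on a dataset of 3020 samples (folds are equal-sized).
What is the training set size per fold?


Each validation fold has 3020/10 = 302 samples. Training set = 3020 - 302 = 2718.

2718


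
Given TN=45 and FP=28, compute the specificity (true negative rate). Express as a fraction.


Specificity = TN / (TN + FP) = 45 / 73 = 45/73.

45/73


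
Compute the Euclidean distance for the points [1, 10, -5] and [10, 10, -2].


d = sqrt(sum of squared differences). (1-10)^2=81, (10-10)^2=0, (-5--2)^2=9. Sum = 90.

sqrt(90)


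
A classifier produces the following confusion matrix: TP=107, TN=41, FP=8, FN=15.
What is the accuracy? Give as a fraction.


Accuracy = (TP + TN) / (TP + TN + FP + FN) = (107 + 41) / 171 = 148/171.

148/171


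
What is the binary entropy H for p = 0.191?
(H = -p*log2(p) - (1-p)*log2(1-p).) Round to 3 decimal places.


H = -0.191*log2(0.191) - 0.809*log2(0.809) = 0.704.

0.704


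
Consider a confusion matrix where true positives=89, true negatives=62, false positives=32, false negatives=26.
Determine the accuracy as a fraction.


Accuracy = (TP + TN) / (TP + TN + FP + FN) = (89 + 62) / 209 = 151/209.

151/209


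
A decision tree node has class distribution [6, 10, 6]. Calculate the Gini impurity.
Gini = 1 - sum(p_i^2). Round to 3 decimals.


Total = 22. Proportions: 6/22, 10/22, 6/22. sum(p_i^2) = 0.3554. Gini = 1 - 0.3554 = 0.6446, which rounds to 0.645.

0.645


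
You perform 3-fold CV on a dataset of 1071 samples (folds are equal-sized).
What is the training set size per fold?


Each validation fold has 1071/3 = 357 samples. Training set = 1071 - 357 = 714.

714


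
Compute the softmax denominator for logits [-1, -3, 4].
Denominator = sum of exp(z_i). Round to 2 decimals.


Denom = e^-1=0.3679 + e^-3=0.0498 + e^4=54.5982. Sum = 55.0159, which rounds to 55.02.

55.02


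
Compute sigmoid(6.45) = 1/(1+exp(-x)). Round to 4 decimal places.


sigma(6.45) = 1/(1+e^(-6.45)) = 1/(1+0.001581) = 1/1.001581 = 0.9984.

0.9984


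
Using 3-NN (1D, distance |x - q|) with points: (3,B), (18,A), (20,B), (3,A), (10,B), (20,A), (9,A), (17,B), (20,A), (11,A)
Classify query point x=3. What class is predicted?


Distances: |3-3|=0, |18-3|=15, |20-3|=17, |3-3|=0, |10-3|=7, |20-3|=17, |9-3|=6, |17-3|=14, |20-3|=17, |11-3|=8. 3 nearest: (3,A), (3,B), (9,A). Counts: {'A': 2, 'B': 1}. Majority class: A.

A


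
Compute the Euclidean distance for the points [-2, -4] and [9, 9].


d = sqrt(sum of squared differences). (-2-9)^2=121, (-4-9)^2=169. Sum = 290.

sqrt(290)


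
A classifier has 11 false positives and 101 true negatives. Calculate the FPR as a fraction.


FPR = FP / (FP + TN) = 11 / 112 = 11/112.

11/112


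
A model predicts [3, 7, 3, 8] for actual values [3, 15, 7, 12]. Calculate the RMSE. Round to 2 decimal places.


MSE = 24.0000. RMSE = sqrt(24.0000) = 4.90.

4.90


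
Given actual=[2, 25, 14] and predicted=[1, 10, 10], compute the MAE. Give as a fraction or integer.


MAE = (1/3) * (|2-1|=1 + |25-10|=15 + |14-10|=4). Sum = 20. MAE = 20/3.

20/3


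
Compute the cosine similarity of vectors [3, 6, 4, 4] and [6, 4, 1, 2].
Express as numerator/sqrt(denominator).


dot = 54. |a|^2 = 77, |b|^2 = 57. cos = 54/sqrt(4389).

54/sqrt(4389)


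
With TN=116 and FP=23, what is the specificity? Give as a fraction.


Specificity = TN / (TN + FP) = 116 / 139 = 116/139.

116/139


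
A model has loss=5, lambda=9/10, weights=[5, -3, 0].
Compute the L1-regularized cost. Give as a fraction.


L1 norm = sum(|w|) = 8. J = 5 + 9/10 * 8 = 61/5.

61/5


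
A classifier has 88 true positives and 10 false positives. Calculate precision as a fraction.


Precision = TP / (TP + FP) = 88 / 98 = 44/49.

44/49


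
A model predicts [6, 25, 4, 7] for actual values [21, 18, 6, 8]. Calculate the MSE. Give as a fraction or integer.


MSE = (1/4) * ((21-6)^2=225 + (18-25)^2=49 + (6-4)^2=4 + (8-7)^2=1). Sum = 279. MSE = 279/4.

279/4


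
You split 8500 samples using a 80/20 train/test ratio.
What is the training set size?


Test set = 8500 * 20% = 1700. Training set = 8500 - 1700 = 6800.

6800


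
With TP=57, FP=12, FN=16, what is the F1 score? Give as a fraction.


Precision = 57/69 = 19/23. Recall = 57/73 = 57/73. F1 = 2*P*R/(P+R) = 57/71.

57/71


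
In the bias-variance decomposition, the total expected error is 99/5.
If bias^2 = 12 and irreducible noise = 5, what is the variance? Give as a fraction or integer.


Total error = bias^2 + variance + irreducible noise. So variance = 99/5 - 12 - 5 = 14/5.

14/5


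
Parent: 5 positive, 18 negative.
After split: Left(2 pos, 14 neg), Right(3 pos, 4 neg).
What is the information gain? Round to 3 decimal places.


H(parent) = 0.7554. H(left) = 0.5436, H(right) = 0.9852. Weighted = (16/23)*0.5436 + (7/23)*0.9852 = 0.6780. IG = 0.7554 - 0.6780 = 0.0774, which rounds to 0.077.

0.077


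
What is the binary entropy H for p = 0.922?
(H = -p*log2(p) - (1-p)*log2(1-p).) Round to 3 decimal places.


H = -0.922*log2(0.922) - 0.078*log2(0.078) = 0.395.

0.395


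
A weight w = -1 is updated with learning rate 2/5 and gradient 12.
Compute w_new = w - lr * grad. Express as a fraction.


w_new = -1 - 2/5 * 12 = -1 - 24/5 = -29/5.

-29/5


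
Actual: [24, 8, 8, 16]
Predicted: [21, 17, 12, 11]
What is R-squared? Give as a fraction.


Mean(y) = 14. SS_res = 131. SS_tot = 176. R^2 = 1 - 131/(176) = 45/176.

45/176


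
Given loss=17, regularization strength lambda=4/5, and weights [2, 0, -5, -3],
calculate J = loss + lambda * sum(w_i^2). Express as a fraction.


L2 sq norm = sum(w^2) = 38. J = 17 + 4/5 * 38 = 237/5.

237/5


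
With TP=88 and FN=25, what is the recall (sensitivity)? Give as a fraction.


Recall = TP / (TP + FN) = 88 / 113 = 88/113.

88/113


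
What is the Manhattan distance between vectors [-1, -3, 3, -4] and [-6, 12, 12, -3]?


d = sum of absolute differences: |-1--6|=5 + |-3-12|=15 + |3-12|=9 + |-4--3|=1 = 30.

30


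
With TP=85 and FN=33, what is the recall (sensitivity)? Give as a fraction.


Recall = TP / (TP + FN) = 85 / 118 = 85/118.

85/118


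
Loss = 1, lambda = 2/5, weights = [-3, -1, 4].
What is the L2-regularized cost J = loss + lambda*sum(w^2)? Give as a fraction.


L2 sq norm = sum(w^2) = 26. J = 1 + 2/5 * 26 = 57/5.

57/5


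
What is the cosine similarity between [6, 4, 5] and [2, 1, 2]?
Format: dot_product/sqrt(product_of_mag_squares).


dot = 26. |a|^2 = 77, |b|^2 = 9. cos = 26/sqrt(693).

26/sqrt(693)


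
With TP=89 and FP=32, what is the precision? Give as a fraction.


Precision = TP / (TP + FP) = 89 / 121 = 89/121.

89/121


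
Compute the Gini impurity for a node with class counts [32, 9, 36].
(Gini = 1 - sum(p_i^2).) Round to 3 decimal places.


Total = 77. Proportions: 32/77, 9/77, 36/77. sum(p_i^2) = 0.4050. Gini = 1 - 0.4050 = 0.5950, which rounds to 0.595.

0.595


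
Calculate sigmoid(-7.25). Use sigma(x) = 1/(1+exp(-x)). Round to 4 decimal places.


sigma(-7.25) = 1/(1+e^(7.25)) = 1/(1+1408.104848) = 1/1409.104848 = 0.0007.

0.0007


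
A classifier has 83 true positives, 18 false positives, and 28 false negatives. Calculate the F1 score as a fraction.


Precision = 83/101 = 83/101. Recall = 83/111 = 83/111. F1 = 2*P*R/(P+R) = 83/106.

83/106


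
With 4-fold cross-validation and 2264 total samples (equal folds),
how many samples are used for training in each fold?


Each validation fold has 2264/4 = 566 samples. Training set = 2264 - 566 = 1698.

1698


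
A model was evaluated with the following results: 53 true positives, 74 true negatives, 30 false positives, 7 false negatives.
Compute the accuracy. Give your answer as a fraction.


Accuracy = (TP + TN) / (TP + TN + FP + FN) = (53 + 74) / 164 = 127/164.

127/164


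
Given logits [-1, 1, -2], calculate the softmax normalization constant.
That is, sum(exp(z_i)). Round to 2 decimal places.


Denom = e^-1=0.3679 + e^1=2.7183 + e^-2=0.1353. Sum = 3.2215, which rounds to 3.22.

3.22


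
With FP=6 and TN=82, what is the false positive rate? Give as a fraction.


FPR = FP / (FP + TN) = 6 / 88 = 3/44.

3/44


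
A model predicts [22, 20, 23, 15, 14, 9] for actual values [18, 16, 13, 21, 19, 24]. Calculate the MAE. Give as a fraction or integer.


MAE = (1/6) * (|18-22|=4 + |16-20|=4 + |13-23|=10 + |21-15|=6 + |19-14|=5 + |24-9|=15). Sum = 44. MAE = 22/3.

22/3


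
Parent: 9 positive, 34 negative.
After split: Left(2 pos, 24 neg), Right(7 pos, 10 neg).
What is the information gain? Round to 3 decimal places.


H(parent) = 0.7401. H(left) = 0.3912, H(right) = 0.9774. Weighted = (26/43)*0.3912 + (17/43)*0.9774 = 0.6230. IG = 0.7401 - 0.6230 = 0.1171, which rounds to 0.117.

0.117


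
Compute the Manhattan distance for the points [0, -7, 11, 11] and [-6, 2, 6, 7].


d = sum of absolute differences: |0--6|=6 + |-7-2|=9 + |11-6|=5 + |11-7|=4 = 24.

24


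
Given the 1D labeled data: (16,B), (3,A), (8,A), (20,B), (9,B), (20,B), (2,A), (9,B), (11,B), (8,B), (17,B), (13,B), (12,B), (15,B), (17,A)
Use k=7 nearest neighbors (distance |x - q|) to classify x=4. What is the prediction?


Distances: |16-4|=12, |3-4|=1, |8-4|=4, |20-4|=16, |9-4|=5, |20-4|=16, |2-4|=2, |9-4|=5, |11-4|=7, |8-4|=4, |17-4|=13, |13-4|=9, |12-4|=8, |15-4|=11, |17-4|=13. 7 nearest: (3,A), (2,A), (8,A), (8,B), (9,B), (9,B), (11,B). Counts: {'A': 3, 'B': 4}. Majority class: B.

B


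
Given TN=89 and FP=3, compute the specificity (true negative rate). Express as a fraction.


Specificity = TN / (TN + FP) = 89 / 92 = 89/92.

89/92


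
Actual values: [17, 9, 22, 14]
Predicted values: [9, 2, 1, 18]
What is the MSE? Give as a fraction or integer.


MSE = (1/4) * ((17-9)^2=64 + (9-2)^2=49 + (22-1)^2=441 + (14-18)^2=16). Sum = 570. MSE = 285/2.

285/2


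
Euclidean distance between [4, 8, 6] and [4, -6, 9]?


d = sqrt(sum of squared differences). (4-4)^2=0, (8--6)^2=196, (6-9)^2=9. Sum = 205.

sqrt(205)


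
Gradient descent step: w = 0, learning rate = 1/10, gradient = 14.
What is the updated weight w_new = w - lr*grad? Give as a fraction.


w_new = 0 - 1/10 * 14 = 0 - 7/5 = -7/5.

-7/5


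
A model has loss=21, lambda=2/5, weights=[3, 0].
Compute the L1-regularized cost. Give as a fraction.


L1 norm = sum(|w|) = 3. J = 21 + 2/5 * 3 = 111/5.

111/5


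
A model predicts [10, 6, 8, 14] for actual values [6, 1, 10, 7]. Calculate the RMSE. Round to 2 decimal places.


MSE = 23.5000. RMSE = sqrt(23.5000) = 4.85.

4.85


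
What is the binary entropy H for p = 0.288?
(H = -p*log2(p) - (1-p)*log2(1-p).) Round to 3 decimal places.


H = -0.288*log2(0.288) - 0.712*log2(0.712) = 0.866.

0.866


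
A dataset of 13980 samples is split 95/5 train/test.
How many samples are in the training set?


Test set = 13980 * 5% = 699. Training set = 13980 - 699 = 13281.

13281


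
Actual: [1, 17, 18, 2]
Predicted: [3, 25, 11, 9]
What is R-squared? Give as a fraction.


Mean(y) = 19/2. SS_res = 166. SS_tot = 257. R^2 = 1 - 166/(257) = 91/257.

91/257
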